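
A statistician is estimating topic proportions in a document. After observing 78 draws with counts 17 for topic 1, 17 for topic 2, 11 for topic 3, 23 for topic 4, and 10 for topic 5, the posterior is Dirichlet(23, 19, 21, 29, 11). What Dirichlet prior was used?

For a Dirichlet(α) prior with multinomial counts c, the posterior is Dirichlet(α + c) componentwise.
Subtract each count from the matching posterior parameter: 23−17=6, 19−17=2, 21−11=10, 29−23=6, 11−10=1.

Dirichlet(6, 2, 10, 6, 1)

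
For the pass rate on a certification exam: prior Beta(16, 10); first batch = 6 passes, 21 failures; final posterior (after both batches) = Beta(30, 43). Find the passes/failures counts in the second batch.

Sequential conjugate updates are equivalent to a single update on the pooled data, so total successes = posterior α − prior α and total failures = posterior β − prior β.
Total across both batches: 30−16=14 passes, 43−10=33 failures.
Subtract the first batch: 14−6=8 passes and 33−21=12 failures.

8 passes and 12 failures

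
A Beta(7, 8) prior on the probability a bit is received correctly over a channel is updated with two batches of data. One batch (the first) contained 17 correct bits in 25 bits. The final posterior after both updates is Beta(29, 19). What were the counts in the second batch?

Sequential conjugate updates are equivalent to a single update on the pooled data, so total successes = posterior α − prior α and total failures = posterior β − prior β.
Total across both batches: 29−7=22 correct bits, 19−8=11 errors.
Subtract the first batch: 22−17=5 correct bits and 11−8=3 errors.

5 correct bits and 3 errors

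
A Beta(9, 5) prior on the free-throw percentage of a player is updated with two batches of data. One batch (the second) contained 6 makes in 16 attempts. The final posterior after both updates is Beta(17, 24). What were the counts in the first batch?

2 makes and 9 misses

Sequential conjugate updates are equivalent to a single update on the pooled data, so total successes = posterior α − prior α and total failures = posterior β − prior β.
Total across both batches: 17−9=8 makes, 24−5=19 misses.
Subtract the second batch: 8−6=2 makes and 19−10=9 misses.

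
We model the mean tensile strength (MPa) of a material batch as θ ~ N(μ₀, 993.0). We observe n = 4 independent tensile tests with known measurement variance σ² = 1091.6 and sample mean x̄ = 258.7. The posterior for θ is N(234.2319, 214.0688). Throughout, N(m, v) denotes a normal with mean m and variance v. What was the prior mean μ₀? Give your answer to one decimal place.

With known observation variance, the Normal–Normal posterior has precision τ_n = τ₀ + n/σ² and mean μ_n = (τ₀μ₀ + (n/σ²)x̄)/τ_n.
Here τ₀ = 1/993.0 = 0.001007 and τ_data = 4/1091.6 = 0.003664, so τ_n = 0.004671.
Rearranging for μ₀: μ₀ = (μ_n·τ_n − τ_data·x̄)/τ₀ = (234.2319·0.004671 − 0.003664·258.7) / 0.001007 = 0.146220/0.001007 ≈ 145.2.

μ₀ = 145.2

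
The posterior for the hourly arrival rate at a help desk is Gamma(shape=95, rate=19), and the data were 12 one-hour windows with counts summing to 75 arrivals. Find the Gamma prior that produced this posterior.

Gamma–Poisson conjugacy: posterior shape = α + Σxᵢ, posterior rate = β + n.
So α = 95 − 75 = 20 and β = 19 − 12 = 7.

Gamma(shape=20, rate=7)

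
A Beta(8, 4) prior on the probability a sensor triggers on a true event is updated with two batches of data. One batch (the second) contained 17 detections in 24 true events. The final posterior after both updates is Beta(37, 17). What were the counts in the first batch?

12 detections and 6 misses

Because Beta–binomial updating is additive in the counts, the combined data contributed (α_post−α_prior, β_post−β_prior) successes and failures.
Total across both batches: 37−8=29 detections, 17−4=13 misses.
Subtract the second batch: 29−17=12 detections and 13−7=6 misses.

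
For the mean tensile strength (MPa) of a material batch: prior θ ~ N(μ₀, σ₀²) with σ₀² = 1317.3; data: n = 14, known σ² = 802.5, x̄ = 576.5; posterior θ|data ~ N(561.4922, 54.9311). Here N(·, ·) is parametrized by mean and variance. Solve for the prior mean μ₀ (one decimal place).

μ₀ = 216.6

With known observation variance, the Normal–Normal posterior has precision τ_n = τ₀ + n/σ² and mean μ_n = (τ₀μ₀ + (n/σ²)x̄)/τ_n.
Here τ₀ = 1/1317.3 = 0.000759 and τ_data = 14/802.5 = 0.017445, so τ_n = 0.018204.
Rearranging for μ₀: μ₀ = (μ_n·τ_n − τ_data·x̄)/τ₀ = (561.4922·0.018204 − 0.017445·576.5) / 0.000759 = 0.164362/0.000759 ≈ 216.6.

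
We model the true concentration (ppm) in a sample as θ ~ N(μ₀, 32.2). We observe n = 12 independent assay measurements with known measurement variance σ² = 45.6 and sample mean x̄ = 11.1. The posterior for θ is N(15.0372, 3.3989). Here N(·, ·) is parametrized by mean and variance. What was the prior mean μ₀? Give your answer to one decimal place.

With known observation variance, the Normal–Normal posterior has precision τ_n = τ₀ + n/σ² and mean μ_n = (τ₀μ₀ + (n/σ²)x̄)/τ_n.
Here τ₀ = 1/32.2 = 0.031056 and τ_data = 12/45.6 = 0.263158, so τ_n = 0.294214.
Rearranging for μ₀: μ₀ = (μ_n·τ_n − τ_data·x̄)/τ₀ = (15.0372·0.294214 − 0.263158·11.1) / 0.031056 = 1.503101/0.031056 ≈ 48.4.

μ₀ = 48.4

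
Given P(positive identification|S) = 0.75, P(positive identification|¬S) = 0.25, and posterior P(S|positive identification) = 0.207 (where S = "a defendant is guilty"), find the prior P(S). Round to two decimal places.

P(S) = 0.08

In odds form, posterior odds = prior odds × likelihood ratio, so prior odds = posterior odds ÷ LR.
Posterior odds = 0.207/(1−0.207) = 0.2610. LR = 0.75/0.25 = 3.0000.
Prior odds = 0.2610/3.0000 = 0.0870, so P(S) = 0.0870/(1+0.0870) ≈ 0.08.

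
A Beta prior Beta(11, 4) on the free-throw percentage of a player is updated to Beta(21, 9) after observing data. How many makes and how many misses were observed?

10 makes and 5 misses

Under Beta–binomial conjugacy the posterior parameters are (α+s, β+f).
Match parameters: s=21−11=10, f=9−4=5.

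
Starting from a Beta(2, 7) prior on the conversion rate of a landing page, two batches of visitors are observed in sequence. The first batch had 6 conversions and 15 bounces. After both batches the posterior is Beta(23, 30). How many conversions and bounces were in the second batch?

Because Beta–binomial updating is additive in the counts, the combined data contributed (α_post−α_prior, β_post−β_prior) successes and failures.
Total across both batches: 23−2=21 conversions, 30−7=23 bounces.
Subtract the first batch: 21−6=15 conversions and 23−15=8 bounces.

15 conversions and 8 bounces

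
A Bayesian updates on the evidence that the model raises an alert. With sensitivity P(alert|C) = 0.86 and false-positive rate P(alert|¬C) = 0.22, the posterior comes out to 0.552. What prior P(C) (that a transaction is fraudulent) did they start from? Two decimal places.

Bayes' rule in odds form gives O(C|E) = O(C)·[P(E|C)/P(E|¬C)], hence O(C) = O(C|E)/LR.
Posterior odds = 0.552/(1−0.552) = 1.2321. LR = 0.86/0.22 = 3.9091.
Prior odds = 1.2321/3.9091 = 0.3152, so P(C) = 0.3152/(1+0.3152) ≈ 0.24.

P(C) = 0.24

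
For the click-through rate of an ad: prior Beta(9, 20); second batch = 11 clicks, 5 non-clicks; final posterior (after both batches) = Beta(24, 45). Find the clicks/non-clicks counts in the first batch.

4 clicks and 20 non-clicks

Sequential conjugate updates are equivalent to a single update on the pooled data, so total successes = posterior α − prior α and total failures = posterior β − prior β.
Total across both batches: 24−9=15 clicks, 45−20=25 non-clicks.
Subtract the second batch: 15−11=4 clicks and 25−5=20 non-clicks.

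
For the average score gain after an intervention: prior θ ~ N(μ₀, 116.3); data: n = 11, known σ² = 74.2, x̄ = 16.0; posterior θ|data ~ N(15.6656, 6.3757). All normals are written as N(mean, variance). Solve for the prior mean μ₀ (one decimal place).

μ₀ = 9.9

With known observation variance, the Normal–Normal posterior has precision τ_n = τ₀ + n/σ² and mean μ_n = (τ₀μ₀ + (n/σ²)x̄)/τ_n.
Here τ₀ = 1/116.3 = 0.008598 and τ_data = 11/74.2 = 0.148248, so τ_n = 0.156846.
Rearranging for μ₀: μ₀ = (μ_n·τ_n − τ_data·x̄)/τ₀ = (15.6656·0.156846 − 0.148248·16.0) / 0.008598 = 0.085119/0.008598 ≈ 9.9.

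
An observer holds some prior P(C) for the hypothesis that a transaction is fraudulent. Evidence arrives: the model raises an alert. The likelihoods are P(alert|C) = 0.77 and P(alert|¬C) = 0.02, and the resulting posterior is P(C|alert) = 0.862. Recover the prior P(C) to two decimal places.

In odds form, posterior odds = prior odds × likelihood ratio, so prior odds = posterior odds ÷ LR.
Posterior odds = 0.862/(1−0.862) = 6.2464. LR = 0.77/0.02 = 38.5000.
Prior odds = 6.2464/38.5000 = 0.1622, so P(C) = 0.1622/(1+0.1622) ≈ 0.14.

P(C) = 0.14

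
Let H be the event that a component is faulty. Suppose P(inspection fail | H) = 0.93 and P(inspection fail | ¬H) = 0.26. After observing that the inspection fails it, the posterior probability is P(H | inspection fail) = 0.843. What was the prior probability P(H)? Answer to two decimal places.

P(H) = 0.60

Bayes' rule in odds form gives O(H|E) = O(H)·[P(E|H)/P(E|¬H)], hence O(H) = O(H|E)/LR.
Posterior odds = 0.843/(1−0.843) = 5.3694. LR = 0.93/0.26 = 3.5769.
Prior odds = 5.3694/3.5769 = 1.5011, so P(H) = 1.5011/(1+1.5011) ≈ 0.60.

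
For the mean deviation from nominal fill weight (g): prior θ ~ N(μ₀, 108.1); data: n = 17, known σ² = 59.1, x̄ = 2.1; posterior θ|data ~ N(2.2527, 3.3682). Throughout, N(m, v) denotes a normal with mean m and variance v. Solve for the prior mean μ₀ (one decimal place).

With known observation variance, the Normal–Normal posterior has precision τ_n = τ₀ + n/σ² and mean μ_n = (τ₀μ₀ + (n/σ²)x̄)/τ_n.
Here τ₀ = 1/108.1 = 0.009251 and τ_data = 17/59.1 = 0.287648, so τ_n = 0.296899.
Rearranging for μ₀: μ₀ = (μ_n·τ_n − τ_data·x̄)/τ₀ = (2.2527·0.296899 − 0.287648·2.1) / 0.009251 = 0.064764/0.009251 ≈ 7.0.

μ₀ = 7.0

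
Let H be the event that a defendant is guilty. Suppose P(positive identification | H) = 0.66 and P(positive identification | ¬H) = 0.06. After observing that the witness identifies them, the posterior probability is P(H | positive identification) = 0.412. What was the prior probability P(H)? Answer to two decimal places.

Bayes' rule in odds form gives O(H|E) = O(H)·[P(E|H)/P(E|¬H)], hence O(H) = O(H|E)/LR.
Posterior odds = 0.412/(1−0.412) = 0.7007. LR = 0.66/0.06 = 11.0000.
Prior odds = 0.7007/11.0000 = 0.0637, so P(H) = 0.0637/(1+0.0637) ≈ 0.06.

P(H) = 0.06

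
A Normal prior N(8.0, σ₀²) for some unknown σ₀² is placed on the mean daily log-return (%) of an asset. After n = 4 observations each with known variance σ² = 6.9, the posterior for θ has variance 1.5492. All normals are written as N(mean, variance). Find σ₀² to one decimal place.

σ₀² = 15.2

For the Normal–Normal model with known σ², precisions add: τ_n = τ₀ + n/σ².
So 1/σ₀² = 1/1.5492 − 4/6.9 = 0.645494 − 0.579710 = 0.065784.
Hence σ₀² = 1/0.065784 ≈ 15.2.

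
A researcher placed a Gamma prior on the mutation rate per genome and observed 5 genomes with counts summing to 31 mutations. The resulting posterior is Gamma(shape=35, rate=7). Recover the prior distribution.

A Gamma(α, β) prior (rate parametrization) on a Poisson rate with n observations summing to S gives posterior Gamma(α+S, β+n).
So α = 35 − 31 = 4 and β = 7 − 5 = 2.

Gamma(shape=4, rate=2)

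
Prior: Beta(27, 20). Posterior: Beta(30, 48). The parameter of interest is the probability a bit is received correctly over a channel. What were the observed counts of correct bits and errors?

Beta is conjugate to the binomial likelihood: posterior = Beta(a+s, b+f).
So s = 30 − 27 = 3 and f = 48 − 20 = 28.

3 correct bits and 28 errors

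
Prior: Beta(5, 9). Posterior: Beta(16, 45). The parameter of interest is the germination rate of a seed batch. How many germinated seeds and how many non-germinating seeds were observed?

11 germinated seeds and 36 non-germinating seeds

Under Beta–binomial conjugacy the posterior parameters are (a+s, b+f).
So s = 16 − 5 = 11 and f = 45 − 9 = 36.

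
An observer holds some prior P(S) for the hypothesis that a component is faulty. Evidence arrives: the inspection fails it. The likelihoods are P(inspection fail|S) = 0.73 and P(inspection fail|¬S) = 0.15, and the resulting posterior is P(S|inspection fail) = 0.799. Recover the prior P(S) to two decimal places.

Bayes' rule in odds form gives O(S|E) = O(S)·[P(E|S)/P(E|¬S)], hence O(S) = O(S|E)/LR.
Posterior odds = 0.799/(1−0.799) = 3.9751. LR = 0.73/0.15 = 4.8667.
Prior odds = 3.9751/4.8667 = 0.8168, so P(S) = 0.8168/(1+0.8168) ≈ 0.45.

P(S) = 0.45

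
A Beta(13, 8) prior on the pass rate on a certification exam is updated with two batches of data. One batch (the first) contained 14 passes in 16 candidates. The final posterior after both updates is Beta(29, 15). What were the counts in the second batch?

Because Beta–binomial updating is additive in the counts, the combined data contributed (α_post−α_prior, β_post−β_prior) successes and failures.
Total across both batches: 29−13=16 passes, 15−8=7 failures.
Subtract the first batch: 16−14=2 passes and 7−2=5 failures.

2 passes and 5 failures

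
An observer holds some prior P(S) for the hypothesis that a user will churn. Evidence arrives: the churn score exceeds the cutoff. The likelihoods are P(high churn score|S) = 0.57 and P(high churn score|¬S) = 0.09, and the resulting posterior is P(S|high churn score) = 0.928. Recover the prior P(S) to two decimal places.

Bayes' rule in odds form gives O(S|E) = O(S)·[P(E|S)/P(E|¬S)], hence O(S) = O(S|E)/LR.
Posterior odds = 0.928/(1−0.928) = 12.8889. LR = 0.57/0.09 = 6.3333.
Prior odds = 12.8889/6.3333 = 2.0351, so P(S) = 2.0351/(1+2.0351) ≈ 0.67.

P(S) = 0.67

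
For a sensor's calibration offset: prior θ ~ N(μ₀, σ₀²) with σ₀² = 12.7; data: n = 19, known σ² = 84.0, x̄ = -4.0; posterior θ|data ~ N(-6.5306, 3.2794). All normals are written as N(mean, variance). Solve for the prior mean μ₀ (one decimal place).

With known observation variance, the Normal–Normal posterior has precision τ_n = τ₀ + n/σ² and mean μ_n = (τ₀μ₀ + (n/σ²)x̄)/τ_n.
Here τ₀ = 1/12.7 = 0.078740 and τ_data = 19/84.0 = 0.226190, so τ_n = 0.304930.
Rearranging for μ₀: μ₀ = (μ_n·τ_n − τ_data·x̄)/τ₀ = (-6.5306·0.304930 − 0.226190·-4.0) / 0.078740 = -1.086616/0.078740 ≈ -13.8.

μ₀ = -13.8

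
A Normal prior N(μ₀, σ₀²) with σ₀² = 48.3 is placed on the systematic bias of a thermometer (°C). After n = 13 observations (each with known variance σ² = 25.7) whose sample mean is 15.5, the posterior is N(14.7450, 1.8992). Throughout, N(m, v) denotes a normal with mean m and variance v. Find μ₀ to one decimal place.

The posterior mean is a precision-weighted average: μ_n = (τ₀μ₀ + τ_data·x̄)/(τ₀+τ_data), with τ₀=1/σ₀² and τ_data=n/σ².
Here τ₀ = 1/48.3 = 0.020704 and τ_data = 13/25.7 = 0.505837, so τ_n = 0.526541.
Rearranging for μ₀: μ₀ = (μ_n·τ_n − τ_data·x̄)/τ₀ = (14.7450·0.526541 − 0.505837·15.5) / 0.020704 = -0.076626/0.020704 ≈ -3.7.

μ₀ = -3.7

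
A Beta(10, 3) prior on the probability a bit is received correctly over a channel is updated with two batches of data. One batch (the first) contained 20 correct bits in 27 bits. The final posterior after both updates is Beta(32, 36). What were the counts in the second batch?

Because Beta–binomial updating is additive in the counts, the combined data contributed (α_post−α_prior, β_post−β_prior) successes and failures.
Total across both batches: 32−10=22 correct bits, 36−3=33 errors.
Subtract the first batch: 22−20=2 correct bits and 33−7=26 errors.

2 correct bits and 26 errors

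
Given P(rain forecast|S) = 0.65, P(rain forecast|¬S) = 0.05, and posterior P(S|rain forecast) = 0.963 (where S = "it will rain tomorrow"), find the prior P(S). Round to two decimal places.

In odds form, posterior odds = prior odds × likelihood ratio, so prior odds = posterior odds ÷ LR.
Posterior odds = 0.963/(1−0.963) = 26.0270. LR = 0.65/0.05 = 13.0000.
Prior odds = 26.0270/13.0000 = 2.0021, so P(S) = 2.0021/(1+2.0021) ≈ 0.67.

P(S) = 0.67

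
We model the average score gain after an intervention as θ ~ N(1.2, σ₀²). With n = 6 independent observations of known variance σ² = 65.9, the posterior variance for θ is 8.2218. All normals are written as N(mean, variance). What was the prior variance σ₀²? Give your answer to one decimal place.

σ₀² = 32.7

For the Normal–Normal model with known σ², precisions add: τ_n = τ₀ + n/σ².
So 1/σ₀² = 1/8.2218 − 6/65.9 = 0.121628 − 0.091047 = 0.030581.
Hence σ₀² = 1/0.030581 ≈ 32.7.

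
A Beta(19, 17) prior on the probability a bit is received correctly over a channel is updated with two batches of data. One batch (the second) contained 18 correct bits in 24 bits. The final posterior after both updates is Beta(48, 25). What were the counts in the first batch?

11 correct bits and 2 errors

Sequential conjugate updates are equivalent to a single update on the pooled data, so total successes = posterior α − prior α and total failures = posterior β − prior β.
Total across both batches: 48−19=29 correct bits, 25−17=8 errors.
Subtract the second batch: 29−18=11 correct bits and 8−6=2 errors.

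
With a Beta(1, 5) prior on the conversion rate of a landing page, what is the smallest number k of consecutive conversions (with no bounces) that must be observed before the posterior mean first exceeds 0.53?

After k conversions and 0 bounces the posterior is Beta(1+k, 5), with mean (1+k)/(1+5+k).
Set (1+k)/(6+k) > 0.53 and solve: k > (0.53·6 − 1)/(1 − 0.53) = 4.638.
The smallest integer exceeding 4.638 is 5.

k = 5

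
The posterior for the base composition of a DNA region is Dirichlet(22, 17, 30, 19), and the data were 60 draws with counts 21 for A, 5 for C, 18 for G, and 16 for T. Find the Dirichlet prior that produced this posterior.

For a Dirichlet(α) prior with multinomial counts c, the posterior is Dirichlet(α + c) componentwise.
Subtract each count from the matching posterior parameter: 22−21=1, 17−5=12, 30−18=12, 19−16=3.

Dirichlet(1, 12, 12, 3)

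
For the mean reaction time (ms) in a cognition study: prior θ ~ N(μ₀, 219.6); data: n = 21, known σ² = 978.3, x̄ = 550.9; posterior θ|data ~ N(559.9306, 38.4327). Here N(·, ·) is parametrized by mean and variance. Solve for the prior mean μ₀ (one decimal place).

μ₀ = 602.5

With known observation variance, the Normal–Normal posterior has precision τ_n = τ₀ + n/σ² and mean μ_n = (τ₀μ₀ + (n/σ²)x̄)/τ_n.
Here τ₀ = 1/219.6 = 0.004554 and τ_data = 21/978.3 = 0.021466, so τ_n = 0.026020.
Rearranging for μ₀: μ₀ = (μ_n·τ_n − τ_data·x̄)/τ₀ = (559.9306·0.026020 − 0.021466·550.9) / 0.004554 = 2.743775/0.004554 ≈ 602.5.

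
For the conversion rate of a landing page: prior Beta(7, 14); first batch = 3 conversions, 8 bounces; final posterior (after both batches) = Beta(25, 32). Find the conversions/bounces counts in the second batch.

15 conversions and 10 bounces

Because Beta–binomial updating is additive in the counts, the combined data contributed (α_post−α_prior, β_post−β_prior) successes and failures.
Total across both batches: 25−7=18 conversions, 32−14=18 bounces.
Subtract the first batch: 18−3=15 conversions and 18−8=10 bounces.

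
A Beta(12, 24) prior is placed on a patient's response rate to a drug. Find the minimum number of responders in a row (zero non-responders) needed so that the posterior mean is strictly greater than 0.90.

k = 205

After k responders and 0 non-responders the posterior is Beta(12+k, 24), with mean (12+k)/(12+24+k).
Set (12+k)/(36+k) > 0.90 and solve: k > (0.90·36 − 12)/(1 − 0.90) = 204.000.
The smallest integer exceeding 204.000 is 205.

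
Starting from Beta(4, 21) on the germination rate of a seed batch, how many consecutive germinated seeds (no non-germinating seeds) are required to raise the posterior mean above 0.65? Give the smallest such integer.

After k germinated seeds and 0 non-germinating seeds the posterior is Beta(4+k, 21), with mean (4+k)/(4+21+k).
Set (4+k)/(25+k) > 0.65 and solve: k > (0.65·25 − 4)/(1 − 0.65) = 35.000.
The smallest integer exceeding 35.000 is 36.

k = 36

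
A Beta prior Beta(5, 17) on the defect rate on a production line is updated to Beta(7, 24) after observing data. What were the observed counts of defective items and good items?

2 defective items and 7 good items

Under Beta–binomial conjugacy the posterior parameters are (α+s, β+f).
Match parameters: s=7−5=2, f=24−17=7.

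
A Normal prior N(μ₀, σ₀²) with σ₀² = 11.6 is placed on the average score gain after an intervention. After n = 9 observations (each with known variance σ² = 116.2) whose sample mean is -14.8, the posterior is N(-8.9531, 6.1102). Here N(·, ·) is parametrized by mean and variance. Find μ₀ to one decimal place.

The posterior mean is a precision-weighted average: μ_n = (τ₀μ₀ + τ_data·x̄)/(τ₀+τ_data), with τ₀=1/σ₀² and τ_data=n/σ².
Here τ₀ = 1/11.6 = 0.086207 and τ_data = 9/116.2 = 0.077453, so τ_n = 0.163660.
Rearranging for μ₀: μ₀ = (μ_n·τ_n − τ_data·x̄)/τ₀ = (-8.9531·0.163660 − 0.077453·-14.8) / 0.086207 = -0.318960/0.086207 ≈ -3.7.

μ₀ = -3.7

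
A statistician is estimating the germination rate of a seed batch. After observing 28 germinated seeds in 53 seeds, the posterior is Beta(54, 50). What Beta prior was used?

Beta is conjugate to the binomial likelihood: posterior = Beta(α+s, β+f).
Subtract the data counts: 54−28=26, 50−25=25.

Beta(26, 25)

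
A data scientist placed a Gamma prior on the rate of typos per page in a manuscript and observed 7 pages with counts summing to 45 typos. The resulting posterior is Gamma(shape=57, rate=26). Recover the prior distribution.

Gamma–Poisson conjugacy: posterior shape = α + Σxᵢ, posterior rate = β + n.
So α = 57 − 45 = 12 and β = 26 − 7 = 19.

Gamma(shape=12, rate=19)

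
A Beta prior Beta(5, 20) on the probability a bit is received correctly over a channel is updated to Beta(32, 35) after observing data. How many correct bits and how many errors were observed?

27 correct bits and 15 errors

Beta is conjugate to the binomial likelihood: posterior = Beta(α+s, β+f).
Match parameters: s=32−5=27, f=35−20=15.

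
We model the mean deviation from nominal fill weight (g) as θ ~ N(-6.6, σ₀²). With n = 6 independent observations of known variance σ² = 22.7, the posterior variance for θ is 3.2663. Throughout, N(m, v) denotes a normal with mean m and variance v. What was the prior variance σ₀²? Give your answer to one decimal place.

σ₀² = 23.9

Posterior precision equals prior precision plus data precision: 1/σ_n² = 1/σ₀² + n/σ².
So 1/σ₀² = 1/3.2663 − 6/22.7 = 0.306157 − 0.264317 = 0.041840.
Hence σ₀² = 1/0.041840 ≈ 23.9.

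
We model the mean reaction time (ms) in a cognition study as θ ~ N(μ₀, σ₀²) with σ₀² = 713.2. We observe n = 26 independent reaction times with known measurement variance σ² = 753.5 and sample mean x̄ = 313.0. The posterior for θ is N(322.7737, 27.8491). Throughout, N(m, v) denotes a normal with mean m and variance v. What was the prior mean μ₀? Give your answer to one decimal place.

μ₀ = 563.3

With known observation variance, the Normal–Normal posterior has precision τ_n = τ₀ + n/σ² and mean μ_n = (τ₀μ₀ + (n/σ²)x̄)/τ_n.
Here τ₀ = 1/713.2 = 0.001402 and τ_data = 26/753.5 = 0.034506, so τ_n = 0.035908.
Rearranging for μ₀: μ₀ = (μ_n·τ_n − τ_data·x̄)/τ₀ = (322.7737·0.035908 − 0.034506·313.0) / 0.001402 = 0.789780/0.001402 ≈ 563.3.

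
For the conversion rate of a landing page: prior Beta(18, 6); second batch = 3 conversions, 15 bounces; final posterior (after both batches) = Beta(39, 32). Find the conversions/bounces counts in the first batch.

Sequential conjugate updates are equivalent to a single update on the pooled data, so total successes = posterior α − prior α and total failures = posterior β − prior β.
Total across both batches: 39−18=21 conversions, 32−6=26 bounces.
Subtract the second batch: 21−3=18 conversions and 26−15=11 bounces.

18 conversions and 11 bounces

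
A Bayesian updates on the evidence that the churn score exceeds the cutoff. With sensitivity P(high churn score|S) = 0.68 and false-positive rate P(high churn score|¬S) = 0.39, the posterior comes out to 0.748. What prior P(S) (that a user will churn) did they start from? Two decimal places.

In odds form, posterior odds = prior odds × likelihood ratio, so prior odds = posterior odds ÷ LR.
Posterior odds = 0.748/(1−0.748) = 2.9683. LR = 0.68/0.39 = 1.7436.
Prior odds = 2.9683/1.7436 = 1.7024, so P(S) = 1.7024/(1+1.7024) ≈ 0.63.

P(S) = 0.63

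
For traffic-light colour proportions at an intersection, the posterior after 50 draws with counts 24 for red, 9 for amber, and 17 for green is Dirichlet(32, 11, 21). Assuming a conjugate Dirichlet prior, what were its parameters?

For a Dirichlet(α) prior with multinomial counts c, the posterior is Dirichlet(α + c) componentwise.
Subtract each count from the matching posterior parameter: 32−24=8, 11−9=2, 21−17=4.

Dirichlet(8, 2, 4)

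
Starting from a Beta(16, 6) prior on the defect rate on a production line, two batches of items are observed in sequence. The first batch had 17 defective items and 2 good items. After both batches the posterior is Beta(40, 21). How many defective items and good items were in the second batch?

Sequential conjugate updates are equivalent to a single update on the pooled data, so total successes = posterior α − prior α and total failures = posterior β − prior β.
Total across both batches: 40−16=24 defective items, 21−6=15 good items.
Subtract the first batch: 24−17=7 defective items and 15−2=13 good items.

7 defective items and 13 good items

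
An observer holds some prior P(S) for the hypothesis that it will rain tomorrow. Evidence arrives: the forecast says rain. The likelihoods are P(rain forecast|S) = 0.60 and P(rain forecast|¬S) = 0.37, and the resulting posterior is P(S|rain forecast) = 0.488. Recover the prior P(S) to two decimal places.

In odds form, posterior odds = prior odds × likelihood ratio, so prior odds = posterior odds ÷ LR.
Posterior odds = 0.488/(1−0.488) = 0.9531. LR = 0.60/0.37 = 1.6216.
Prior odds = 0.9531/1.6216 = 0.5878, so P(S) = 0.5878/(1+0.5878) ≈ 0.37.

P(S) = 0.37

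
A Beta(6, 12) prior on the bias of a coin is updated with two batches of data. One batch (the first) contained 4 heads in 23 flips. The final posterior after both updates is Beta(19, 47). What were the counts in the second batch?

9 heads and 16 tails

Sequential conjugate updates are equivalent to a single update on the pooled data, so total successes = posterior α − prior α and total failures = posterior β − prior β.
Total across both batches: 19−6=13 heads, 47−12=35 tails.
Subtract the first batch: 13−4=9 heads and 35−19=16 tails.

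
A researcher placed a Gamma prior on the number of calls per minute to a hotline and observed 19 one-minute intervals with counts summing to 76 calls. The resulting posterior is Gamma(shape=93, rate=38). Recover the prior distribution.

A Gamma(α, β) prior (rate parametrization) on a Poisson rate with n observations summing to S gives posterior Gamma(α+S, β+n).
So α = 93 − 76 = 17 and β = 38 − 19 = 19.

Gamma(shape=17, rate=19)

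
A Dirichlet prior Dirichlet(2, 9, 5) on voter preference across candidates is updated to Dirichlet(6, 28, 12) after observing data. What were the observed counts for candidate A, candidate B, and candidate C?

counts (4, 19, 7)

For a Dirichlet(α) prior with multinomial counts c, the posterior is Dirichlet(α + c) componentwise.
Counts are posterior − prior componentwise: 6−2=4, 28−9=19, 12−5=7.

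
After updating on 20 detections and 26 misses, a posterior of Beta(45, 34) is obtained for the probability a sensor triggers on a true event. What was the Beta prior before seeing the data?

Beta is conjugate to the binomial likelihood: posterior = Beta(α+s, β+f).
So α = 45 − 20 = 25 and β = 34 − 26 = 8.

Beta(25, 8)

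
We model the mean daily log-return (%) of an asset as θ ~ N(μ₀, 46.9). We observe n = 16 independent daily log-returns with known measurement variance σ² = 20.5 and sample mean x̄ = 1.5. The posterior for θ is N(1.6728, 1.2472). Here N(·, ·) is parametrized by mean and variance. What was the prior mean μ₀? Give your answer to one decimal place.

μ₀ = 8.0

The posterior mean is a precision-weighted average: μ_n = (τ₀μ₀ + τ_data·x̄)/(τ₀+τ_data), with τ₀=1/σ₀² and τ_data=n/σ².
Here τ₀ = 1/46.9 = 0.021322 and τ_data = 16/20.5 = 0.780488, so τ_n = 0.801810.
Rearranging for μ₀: μ₀ = (μ_n·τ_n − τ_data·x̄)/τ₀ = (1.6728·0.801810 − 0.780488·1.5) / 0.021322 = 0.170536/0.021322 ≈ 8.0.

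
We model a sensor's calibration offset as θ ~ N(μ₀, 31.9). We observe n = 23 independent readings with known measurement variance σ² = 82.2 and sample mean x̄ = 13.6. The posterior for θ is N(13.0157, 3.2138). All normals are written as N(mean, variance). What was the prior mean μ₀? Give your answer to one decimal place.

μ₀ = 7.8

The posterior mean is a precision-weighted average: μ_n = (τ₀μ₀ + τ_data·x̄)/(τ₀+τ_data), with τ₀=1/σ₀² and τ_data=n/σ².
Here τ₀ = 1/31.9 = 0.031348 and τ_data = 23/82.2 = 0.279805, so τ_n = 0.311153.
Rearranging for μ₀: μ₀ = (μ_n·τ_n − τ_data·x̄)/τ₀ = (13.0157·0.311153 − 0.279805·13.6) / 0.031348 = 0.244526/0.031348 ≈ 7.8.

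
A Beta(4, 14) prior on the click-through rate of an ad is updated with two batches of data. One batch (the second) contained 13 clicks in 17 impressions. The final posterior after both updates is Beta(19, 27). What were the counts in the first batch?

Because Beta–binomial updating is additive in the counts, the combined data contributed (α_post−α_prior, β_post−β_prior) successes and failures.
Total across both batches: 19−4=15 clicks, 27−14=13 non-clicks.
Subtract the second batch: 15−13=2 clicks and 13−4=9 non-clicks.

2 clicks and 9 non-clicks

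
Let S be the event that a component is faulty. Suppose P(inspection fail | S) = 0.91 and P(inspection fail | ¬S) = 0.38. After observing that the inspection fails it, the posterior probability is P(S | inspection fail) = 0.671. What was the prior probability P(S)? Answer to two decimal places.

In odds form, posterior odds = prior odds × likelihood ratio, so prior odds = posterior odds ÷ LR.
Posterior odds = 0.671/(1−0.671) = 2.0395. LR = 0.91/0.38 = 2.3947.
Prior odds = 2.0395/2.3947 = 0.8517, so P(S) = 0.8517/(1+0.8517) ≈ 0.46.

P(S) = 0.46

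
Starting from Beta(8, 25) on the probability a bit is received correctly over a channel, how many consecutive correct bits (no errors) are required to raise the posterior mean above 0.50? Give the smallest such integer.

After k correct bits and 0 errors the posterior is Beta(8+k, 25), with mean (8+k)/(8+25+k).
Set (8+k)/(33+k) > 0.50 and solve: k > (0.50·33 − 8)/(1 − 0.50) = 17.000.
The smallest integer exceeding 17.000 is 18.

k = 18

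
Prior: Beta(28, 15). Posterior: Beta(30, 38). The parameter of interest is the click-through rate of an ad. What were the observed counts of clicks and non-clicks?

2 clicks and 23 non-clicks

Under Beta–binomial conjugacy the posterior parameters are (a+s, b+f).
Match parameters: s=30−28=2, f=38−15=23.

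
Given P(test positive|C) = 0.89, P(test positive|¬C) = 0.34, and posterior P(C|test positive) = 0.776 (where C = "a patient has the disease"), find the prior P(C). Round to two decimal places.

Bayes' rule in odds form gives O(C|E) = O(C)·[P(E|C)/P(E|¬C)], hence O(C) = O(C|E)/LR.
Posterior odds = 0.776/(1−0.776) = 3.4643. LR = 0.89/0.34 = 2.6176.
Prior odds = 3.4643/2.6176 = 1.3235, so P(C) = 1.3235/(1+1.3235) ≈ 0.57.

P(C) = 0.57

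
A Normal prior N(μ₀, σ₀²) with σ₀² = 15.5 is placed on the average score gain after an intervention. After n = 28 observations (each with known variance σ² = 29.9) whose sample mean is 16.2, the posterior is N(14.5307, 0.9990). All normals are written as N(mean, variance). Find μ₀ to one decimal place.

With known observation variance, the Normal–Normal posterior has precision τ_n = τ₀ + n/σ² and mean μ_n = (τ₀μ₀ + (n/σ²)x̄)/τ_n.
Here τ₀ = 1/15.5 = 0.064516 and τ_data = 28/29.9 = 0.936455, so τ_n = 1.000971.
Rearranging for μ₀: μ₀ = (μ_n·τ_n − τ_data·x̄)/τ₀ = (14.5307·1.000971 − 0.936455·16.2) / 0.064516 = -0.625762/0.064516 ≈ -9.7.

μ₀ = -9.7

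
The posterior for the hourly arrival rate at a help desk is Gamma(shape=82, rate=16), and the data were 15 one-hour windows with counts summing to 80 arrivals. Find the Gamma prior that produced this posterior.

Gamma(shape=2, rate=1)

A Gamma(α, β) prior (rate parametrization) on a Poisson rate with n observations summing to S gives posterior Gamma(α+S, β+n).
So α = 82 − 80 = 2 and β = 16 − 15 = 1.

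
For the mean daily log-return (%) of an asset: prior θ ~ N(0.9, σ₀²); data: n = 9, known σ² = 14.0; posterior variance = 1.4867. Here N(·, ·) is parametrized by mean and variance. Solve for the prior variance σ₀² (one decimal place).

σ₀² = 33.6

Posterior precision equals prior precision plus data precision: 1/σ_n² = 1/σ₀² + n/σ².
So 1/σ₀² = 1/1.4867 − 9/14.0 = 0.672631 − 0.642857 = 0.029774.
Hence σ₀² = 1/0.029774 ≈ 33.6.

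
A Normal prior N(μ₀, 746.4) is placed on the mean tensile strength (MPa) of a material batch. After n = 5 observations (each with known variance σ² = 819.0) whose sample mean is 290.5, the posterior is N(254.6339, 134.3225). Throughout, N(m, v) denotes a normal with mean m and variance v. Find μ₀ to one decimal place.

μ₀ = 91.2

The posterior mean is a precision-weighted average: μ_n = (τ₀μ₀ + τ_data·x̄)/(τ₀+τ_data), with τ₀=1/σ₀² and τ_data=n/σ².
Here τ₀ = 1/746.4 = 0.001340 and τ_data = 5/819.0 = 0.006105, so τ_n = 0.007445.
Rearranging for μ₀: μ₀ = (μ_n·τ_n − τ_data·x̄)/τ₀ = (254.6339·0.007445 − 0.006105·290.5) / 0.001340 = 0.122247/0.001340 ≈ 91.2.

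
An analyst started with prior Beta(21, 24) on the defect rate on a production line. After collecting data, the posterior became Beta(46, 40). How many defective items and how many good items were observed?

Beta is conjugate to the binomial likelihood: posterior = Beta(a+s, b+f).
So s = 46 − 21 = 25 and f = 40 − 24 = 16.

25 defective items and 16 good items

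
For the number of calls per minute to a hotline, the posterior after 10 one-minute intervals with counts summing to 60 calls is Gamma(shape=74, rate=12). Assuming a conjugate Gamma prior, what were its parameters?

Gamma–Poisson conjugacy: posterior shape = α + Σxᵢ, posterior rate = β + n.
So α = 74 − 60 = 14 and β = 12 − 10 = 2.

Gamma(shape=14, rate=2)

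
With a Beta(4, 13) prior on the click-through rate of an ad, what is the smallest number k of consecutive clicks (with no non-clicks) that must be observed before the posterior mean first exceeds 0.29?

After k clicks and 0 non-clicks the posterior is Beta(4+k, 13), with mean (4+k)/(4+13+k).
Set (4+k)/(17+k) > 0.29 and solve: k > (0.29·17 − 4)/(1 − 0.29) = 1.310.
The smallest integer exceeding 1.310 is 2.

k = 2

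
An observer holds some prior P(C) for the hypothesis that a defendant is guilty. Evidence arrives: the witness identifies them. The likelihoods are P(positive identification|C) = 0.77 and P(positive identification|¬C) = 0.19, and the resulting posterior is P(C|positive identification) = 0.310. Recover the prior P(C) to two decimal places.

In odds form, posterior odds = prior odds × likelihood ratio, so prior odds = posterior odds ÷ LR.
Posterior odds = 0.310/(1−0.310) = 0.4493. LR = 0.77/0.19 = 4.0526.
Prior odds = 0.4493/4.0526 = 0.1109, so P(C) = 0.1109/(1+0.1109) ≈ 0.10.

P(C) = 0.10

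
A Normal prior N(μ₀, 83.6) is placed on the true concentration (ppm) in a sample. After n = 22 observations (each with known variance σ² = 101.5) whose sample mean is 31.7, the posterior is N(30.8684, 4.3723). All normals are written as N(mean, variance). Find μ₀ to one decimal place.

μ₀ = 15.8

The posterior mean is a precision-weighted average: μ_n = (τ₀μ₀ + τ_data·x̄)/(τ₀+τ_data), with τ₀=1/σ₀² and τ_data=n/σ².
Here τ₀ = 1/83.6 = 0.011962 and τ_data = 22/101.5 = 0.216749, so τ_n = 0.228711.
Rearranging for μ₀: μ₀ = (μ_n·τ_n − τ_data·x̄)/τ₀ = (30.8684·0.228711 − 0.216749·31.7) / 0.011962 = 0.188999/0.011962 ≈ 15.8.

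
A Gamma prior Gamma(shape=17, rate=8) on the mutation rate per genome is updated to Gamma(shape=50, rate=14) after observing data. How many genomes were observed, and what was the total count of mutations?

n = 6 genomes with total 33 mutations

A Gamma(α, β) prior (rate parametrization) on a Poisson rate with n observations summing to S gives posterior Gamma(α+S, β+n).
Matching: Σxᵢ = 50 − 17 = 33 and n = 14 − 8 = 6.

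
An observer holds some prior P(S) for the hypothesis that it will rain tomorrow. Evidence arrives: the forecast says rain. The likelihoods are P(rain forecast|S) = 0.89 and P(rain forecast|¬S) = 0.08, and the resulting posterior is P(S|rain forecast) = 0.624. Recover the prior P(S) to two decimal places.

In odds form, posterior odds = prior odds × likelihood ratio, so prior odds = posterior odds ÷ LR.
Posterior odds = 0.624/(1−0.624) = 1.6596. LR = 0.89/0.08 = 11.1250.
Prior odds = 1.6596/11.1250 = 0.1492, so P(S) = 0.1492/(1+0.1492) ≈ 0.13.

P(S) = 0.13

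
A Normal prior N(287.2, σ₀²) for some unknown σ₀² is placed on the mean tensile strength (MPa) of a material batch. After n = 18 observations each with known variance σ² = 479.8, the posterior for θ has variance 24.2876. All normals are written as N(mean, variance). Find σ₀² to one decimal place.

For the Normal–Normal model with known σ², precisions add: τ_n = τ₀ + n/σ².
So 1/σ₀² = 1/24.2876 − 18/479.8 = 0.041173 − 0.037516 = 0.003657.
Hence σ₀² = 1/0.003657 ≈ 273.4.

σ₀² = 273.4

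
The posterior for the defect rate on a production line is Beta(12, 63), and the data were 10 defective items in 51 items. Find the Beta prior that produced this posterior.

Beta(2, 22)

Under Beta–binomial conjugacy the posterior parameters are (a+s, b+f).
So a = 12 − 10 = 2 and b = 63 − 41 = 22.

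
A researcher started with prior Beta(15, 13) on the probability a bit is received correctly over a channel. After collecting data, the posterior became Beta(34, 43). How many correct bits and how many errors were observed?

Under Beta–binomial conjugacy the posterior parameters are (α+s, β+f).
Match parameters: s=34−15=19, f=43−13=30.

19 correct bits and 30 errors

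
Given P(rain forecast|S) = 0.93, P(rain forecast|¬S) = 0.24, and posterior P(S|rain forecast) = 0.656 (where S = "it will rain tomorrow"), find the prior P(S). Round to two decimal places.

P(S) = 0.33

Bayes' rule in odds form gives O(S|E) = O(S)·[P(E|S)/P(E|¬S)], hence O(S) = O(S|E)/LR.
Posterior odds = 0.656/(1−0.656) = 1.9070. LR = 0.93/0.24 = 3.8750.
Prior odds = 1.9070/3.8750 = 0.4921, so P(S) = 0.4921/(1+0.4921) ≈ 0.33.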